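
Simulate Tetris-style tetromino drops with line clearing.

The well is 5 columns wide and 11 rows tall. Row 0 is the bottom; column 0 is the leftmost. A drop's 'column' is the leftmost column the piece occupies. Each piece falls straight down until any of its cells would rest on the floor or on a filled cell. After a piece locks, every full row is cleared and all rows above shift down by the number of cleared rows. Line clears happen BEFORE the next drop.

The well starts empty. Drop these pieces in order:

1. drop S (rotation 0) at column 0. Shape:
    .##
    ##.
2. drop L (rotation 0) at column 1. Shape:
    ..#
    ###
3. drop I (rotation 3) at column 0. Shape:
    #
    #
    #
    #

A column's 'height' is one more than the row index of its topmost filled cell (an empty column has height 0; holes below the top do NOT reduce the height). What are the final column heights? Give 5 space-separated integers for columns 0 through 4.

Answer: 5 3 3 4 0

Derivation:
Drop 1: S rot0 at col 0 lands with bottom-row=0; cleared 0 line(s) (total 0); column heights now [1 2 2 0 0], max=2
Drop 2: L rot0 at col 1 lands with bottom-row=2; cleared 0 line(s) (total 0); column heights now [1 3 3 4 0], max=4
Drop 3: I rot3 at col 0 lands with bottom-row=1; cleared 0 line(s) (total 0); column heights now [5 3 3 4 0], max=5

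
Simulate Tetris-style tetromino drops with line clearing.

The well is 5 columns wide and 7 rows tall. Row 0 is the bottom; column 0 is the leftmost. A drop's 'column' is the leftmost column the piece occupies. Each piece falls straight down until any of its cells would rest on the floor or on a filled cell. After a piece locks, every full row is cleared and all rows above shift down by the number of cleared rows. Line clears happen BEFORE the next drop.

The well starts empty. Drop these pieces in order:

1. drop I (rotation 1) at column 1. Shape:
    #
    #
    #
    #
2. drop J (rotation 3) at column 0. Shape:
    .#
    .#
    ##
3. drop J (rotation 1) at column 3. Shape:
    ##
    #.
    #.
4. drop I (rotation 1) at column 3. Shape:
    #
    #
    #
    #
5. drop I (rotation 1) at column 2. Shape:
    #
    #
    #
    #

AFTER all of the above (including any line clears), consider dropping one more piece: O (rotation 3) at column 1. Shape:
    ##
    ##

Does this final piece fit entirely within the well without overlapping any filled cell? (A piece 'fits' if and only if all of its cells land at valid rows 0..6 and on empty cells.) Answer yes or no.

Drop 1: I rot1 at col 1 lands with bottom-row=0; cleared 0 line(s) (total 0); column heights now [0 4 0 0 0], max=4
Drop 2: J rot3 at col 0 lands with bottom-row=4; cleared 0 line(s) (total 0); column heights now [5 7 0 0 0], max=7
Drop 3: J rot1 at col 3 lands with bottom-row=0; cleared 0 line(s) (total 0); column heights now [5 7 0 3 3], max=7
Drop 4: I rot1 at col 3 lands with bottom-row=3; cleared 0 line(s) (total 0); column heights now [5 7 0 7 3], max=7
Drop 5: I rot1 at col 2 lands with bottom-row=0; cleared 0 line(s) (total 0); column heights now [5 7 4 7 3], max=7
Test piece O rot3 at col 1 (width 2): heights before test = [5 7 4 7 3]; fits = False

Answer: no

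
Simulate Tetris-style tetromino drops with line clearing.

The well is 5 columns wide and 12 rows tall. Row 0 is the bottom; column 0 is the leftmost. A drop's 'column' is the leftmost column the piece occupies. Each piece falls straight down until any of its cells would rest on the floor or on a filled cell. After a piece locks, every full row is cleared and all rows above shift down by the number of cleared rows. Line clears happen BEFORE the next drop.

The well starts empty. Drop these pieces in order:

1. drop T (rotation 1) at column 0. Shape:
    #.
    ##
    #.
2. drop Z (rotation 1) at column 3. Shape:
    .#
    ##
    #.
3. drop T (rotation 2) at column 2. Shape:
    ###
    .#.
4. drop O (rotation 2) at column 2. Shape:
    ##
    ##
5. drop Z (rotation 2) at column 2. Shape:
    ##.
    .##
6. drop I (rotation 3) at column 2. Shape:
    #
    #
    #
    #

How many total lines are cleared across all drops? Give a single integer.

Answer: 0

Derivation:
Drop 1: T rot1 at col 0 lands with bottom-row=0; cleared 0 line(s) (total 0); column heights now [3 2 0 0 0], max=3
Drop 2: Z rot1 at col 3 lands with bottom-row=0; cleared 0 line(s) (total 0); column heights now [3 2 0 2 3], max=3
Drop 3: T rot2 at col 2 lands with bottom-row=2; cleared 0 line(s) (total 0); column heights now [3 2 4 4 4], max=4
Drop 4: O rot2 at col 2 lands with bottom-row=4; cleared 0 line(s) (total 0); column heights now [3 2 6 6 4], max=6
Drop 5: Z rot2 at col 2 lands with bottom-row=6; cleared 0 line(s) (total 0); column heights now [3 2 8 8 7], max=8
Drop 6: I rot3 at col 2 lands with bottom-row=8; cleared 0 line(s) (total 0); column heights now [3 2 12 8 7], max=12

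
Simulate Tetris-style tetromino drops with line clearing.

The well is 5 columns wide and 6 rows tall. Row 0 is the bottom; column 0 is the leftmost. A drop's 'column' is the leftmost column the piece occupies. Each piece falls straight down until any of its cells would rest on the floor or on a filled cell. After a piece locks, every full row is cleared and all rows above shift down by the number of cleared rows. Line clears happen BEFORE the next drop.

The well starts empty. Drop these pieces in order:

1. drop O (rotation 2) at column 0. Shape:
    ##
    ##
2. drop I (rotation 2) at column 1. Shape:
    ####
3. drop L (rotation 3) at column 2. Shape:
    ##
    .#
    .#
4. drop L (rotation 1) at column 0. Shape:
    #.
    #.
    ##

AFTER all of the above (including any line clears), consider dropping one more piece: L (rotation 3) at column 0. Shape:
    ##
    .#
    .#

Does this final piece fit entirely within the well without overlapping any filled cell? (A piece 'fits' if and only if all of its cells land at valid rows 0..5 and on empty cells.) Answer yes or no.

Drop 1: O rot2 at col 0 lands with bottom-row=0; cleared 0 line(s) (total 0); column heights now [2 2 0 0 0], max=2
Drop 2: I rot2 at col 1 lands with bottom-row=2; cleared 0 line(s) (total 0); column heights now [2 3 3 3 3], max=3
Drop 3: L rot3 at col 2 lands with bottom-row=3; cleared 0 line(s) (total 0); column heights now [2 3 6 6 3], max=6
Drop 4: L rot1 at col 0 lands with bottom-row=3; cleared 0 line(s) (total 0); column heights now [6 4 6 6 3], max=6
Test piece L rot3 at col 0 (width 2): heights before test = [6 4 6 6 3]; fits = False

Answer: no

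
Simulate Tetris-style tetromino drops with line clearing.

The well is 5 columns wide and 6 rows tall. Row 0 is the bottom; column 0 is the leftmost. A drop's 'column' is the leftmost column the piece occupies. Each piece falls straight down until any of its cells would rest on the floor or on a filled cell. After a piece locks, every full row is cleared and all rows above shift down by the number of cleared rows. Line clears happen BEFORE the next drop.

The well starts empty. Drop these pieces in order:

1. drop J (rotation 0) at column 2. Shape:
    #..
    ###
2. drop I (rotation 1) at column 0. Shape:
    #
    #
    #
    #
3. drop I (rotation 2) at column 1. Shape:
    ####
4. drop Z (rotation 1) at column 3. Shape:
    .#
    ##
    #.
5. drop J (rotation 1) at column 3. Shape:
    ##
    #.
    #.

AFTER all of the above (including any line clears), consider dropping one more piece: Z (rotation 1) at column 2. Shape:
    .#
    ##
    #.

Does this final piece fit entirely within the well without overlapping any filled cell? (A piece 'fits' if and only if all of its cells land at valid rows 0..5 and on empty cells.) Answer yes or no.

Drop 1: J rot0 at col 2 lands with bottom-row=0; cleared 0 line(s) (total 0); column heights now [0 0 2 1 1], max=2
Drop 2: I rot1 at col 0 lands with bottom-row=0; cleared 0 line(s) (total 0); column heights now [4 0 2 1 1], max=4
Drop 3: I rot2 at col 1 lands with bottom-row=2; cleared 1 line(s) (total 1); column heights now [3 0 2 1 1], max=3
Drop 4: Z rot1 at col 3 lands with bottom-row=1; cleared 0 line(s) (total 1); column heights now [3 0 2 3 4], max=4
Drop 5: J rot1 at col 3 lands with bottom-row=3; cleared 0 line(s) (total 1); column heights now [3 0 2 6 6], max=6
Test piece Z rot1 at col 2 (width 2): heights before test = [3 0 2 6 6]; fits = False

Answer: no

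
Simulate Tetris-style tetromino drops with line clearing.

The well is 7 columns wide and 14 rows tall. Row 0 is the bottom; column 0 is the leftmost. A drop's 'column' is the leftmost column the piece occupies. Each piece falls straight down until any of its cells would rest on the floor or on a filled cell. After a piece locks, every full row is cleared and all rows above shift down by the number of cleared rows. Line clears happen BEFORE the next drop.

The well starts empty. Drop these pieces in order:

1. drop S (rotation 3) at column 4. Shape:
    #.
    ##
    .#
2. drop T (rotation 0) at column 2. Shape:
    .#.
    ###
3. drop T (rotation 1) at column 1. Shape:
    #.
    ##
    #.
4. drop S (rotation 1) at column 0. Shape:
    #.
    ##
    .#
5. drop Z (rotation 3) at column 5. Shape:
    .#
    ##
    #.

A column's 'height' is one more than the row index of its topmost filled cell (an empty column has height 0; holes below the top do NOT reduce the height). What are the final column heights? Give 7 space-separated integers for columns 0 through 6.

Answer: 9 8 5 5 4 4 5

Derivation:
Drop 1: S rot3 at col 4 lands with bottom-row=0; cleared 0 line(s) (total 0); column heights now [0 0 0 0 3 2 0], max=3
Drop 2: T rot0 at col 2 lands with bottom-row=3; cleared 0 line(s) (total 0); column heights now [0 0 4 5 4 2 0], max=5
Drop 3: T rot1 at col 1 lands with bottom-row=3; cleared 0 line(s) (total 0); column heights now [0 6 5 5 4 2 0], max=6
Drop 4: S rot1 at col 0 lands with bottom-row=6; cleared 0 line(s) (total 0); column heights now [9 8 5 5 4 2 0], max=9
Drop 5: Z rot3 at col 5 lands with bottom-row=2; cleared 0 line(s) (total 0); column heights now [9 8 5 5 4 4 5], max=9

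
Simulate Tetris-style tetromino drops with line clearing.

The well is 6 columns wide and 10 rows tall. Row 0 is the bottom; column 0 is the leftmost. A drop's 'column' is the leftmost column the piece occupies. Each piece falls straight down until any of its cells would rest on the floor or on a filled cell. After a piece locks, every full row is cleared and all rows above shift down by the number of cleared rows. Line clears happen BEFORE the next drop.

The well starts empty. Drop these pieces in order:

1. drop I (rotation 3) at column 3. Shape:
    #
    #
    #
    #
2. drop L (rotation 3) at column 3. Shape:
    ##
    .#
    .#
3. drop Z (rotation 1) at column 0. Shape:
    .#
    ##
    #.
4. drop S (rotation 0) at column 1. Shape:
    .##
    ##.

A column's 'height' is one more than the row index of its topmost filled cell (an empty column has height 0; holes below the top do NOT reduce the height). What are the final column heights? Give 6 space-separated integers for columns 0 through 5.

Answer: 2 5 6 6 5 0

Derivation:
Drop 1: I rot3 at col 3 lands with bottom-row=0; cleared 0 line(s) (total 0); column heights now [0 0 0 4 0 0], max=4
Drop 2: L rot3 at col 3 lands with bottom-row=2; cleared 0 line(s) (total 0); column heights now [0 0 0 5 5 0], max=5
Drop 3: Z rot1 at col 0 lands with bottom-row=0; cleared 0 line(s) (total 0); column heights now [2 3 0 5 5 0], max=5
Drop 4: S rot0 at col 1 lands with bottom-row=4; cleared 0 line(s) (total 0); column heights now [2 5 6 6 5 0], max=6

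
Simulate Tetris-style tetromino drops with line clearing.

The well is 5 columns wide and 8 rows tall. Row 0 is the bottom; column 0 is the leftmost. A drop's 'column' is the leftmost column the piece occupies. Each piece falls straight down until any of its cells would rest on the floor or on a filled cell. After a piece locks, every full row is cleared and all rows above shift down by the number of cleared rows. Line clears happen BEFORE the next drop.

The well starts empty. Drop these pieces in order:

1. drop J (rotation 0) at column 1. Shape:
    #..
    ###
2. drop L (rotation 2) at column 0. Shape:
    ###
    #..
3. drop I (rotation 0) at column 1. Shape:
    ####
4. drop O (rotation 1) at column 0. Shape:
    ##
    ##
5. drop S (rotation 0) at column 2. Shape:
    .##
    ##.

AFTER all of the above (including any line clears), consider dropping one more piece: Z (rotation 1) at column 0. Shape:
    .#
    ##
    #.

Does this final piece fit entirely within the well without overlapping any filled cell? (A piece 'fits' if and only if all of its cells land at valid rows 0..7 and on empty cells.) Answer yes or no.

Drop 1: J rot0 at col 1 lands with bottom-row=0; cleared 0 line(s) (total 0); column heights now [0 2 1 1 0], max=2
Drop 2: L rot2 at col 0 lands with bottom-row=1; cleared 0 line(s) (total 0); column heights now [3 3 3 1 0], max=3
Drop 3: I rot0 at col 1 lands with bottom-row=3; cleared 0 line(s) (total 0); column heights now [3 4 4 4 4], max=4
Drop 4: O rot1 at col 0 lands with bottom-row=4; cleared 0 line(s) (total 0); column heights now [6 6 4 4 4], max=6
Drop 5: S rot0 at col 2 lands with bottom-row=4; cleared 0 line(s) (total 0); column heights now [6 6 5 6 6], max=6
Test piece Z rot1 at col 0 (width 2): heights before test = [6 6 5 6 6]; fits = False

Answer: no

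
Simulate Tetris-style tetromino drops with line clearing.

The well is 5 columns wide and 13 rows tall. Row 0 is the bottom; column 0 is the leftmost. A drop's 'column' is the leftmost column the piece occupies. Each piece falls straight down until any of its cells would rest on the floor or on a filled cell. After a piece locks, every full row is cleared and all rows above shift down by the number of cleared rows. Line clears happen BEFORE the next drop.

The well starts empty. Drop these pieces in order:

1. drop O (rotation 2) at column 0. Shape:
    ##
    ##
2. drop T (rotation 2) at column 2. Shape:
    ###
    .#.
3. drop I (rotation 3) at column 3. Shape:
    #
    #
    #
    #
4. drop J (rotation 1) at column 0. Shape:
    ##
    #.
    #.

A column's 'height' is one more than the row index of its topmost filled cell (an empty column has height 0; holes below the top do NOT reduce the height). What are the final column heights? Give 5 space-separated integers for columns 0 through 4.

Answer: 4 4 0 5 0

Derivation:
Drop 1: O rot2 at col 0 lands with bottom-row=0; cleared 0 line(s) (total 0); column heights now [2 2 0 0 0], max=2
Drop 2: T rot2 at col 2 lands with bottom-row=0; cleared 1 line(s) (total 1); column heights now [1 1 0 1 0], max=1
Drop 3: I rot3 at col 3 lands with bottom-row=1; cleared 0 line(s) (total 1); column heights now [1 1 0 5 0], max=5
Drop 4: J rot1 at col 0 lands with bottom-row=1; cleared 0 line(s) (total 1); column heights now [4 4 0 5 0], max=5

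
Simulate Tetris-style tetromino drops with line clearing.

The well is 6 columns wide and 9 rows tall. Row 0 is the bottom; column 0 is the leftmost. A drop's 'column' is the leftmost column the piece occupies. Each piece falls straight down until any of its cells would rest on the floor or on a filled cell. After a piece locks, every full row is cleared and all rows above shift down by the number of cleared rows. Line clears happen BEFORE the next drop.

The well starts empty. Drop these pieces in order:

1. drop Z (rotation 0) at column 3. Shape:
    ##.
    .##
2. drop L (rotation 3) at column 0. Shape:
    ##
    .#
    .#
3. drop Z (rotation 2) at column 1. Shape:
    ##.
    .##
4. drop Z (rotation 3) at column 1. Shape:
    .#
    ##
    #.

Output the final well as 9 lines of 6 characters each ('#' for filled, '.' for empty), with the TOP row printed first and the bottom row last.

Drop 1: Z rot0 at col 3 lands with bottom-row=0; cleared 0 line(s) (total 0); column heights now [0 0 0 2 2 1], max=2
Drop 2: L rot3 at col 0 lands with bottom-row=0; cleared 0 line(s) (total 0); column heights now [3 3 0 2 2 1], max=3
Drop 3: Z rot2 at col 1 lands with bottom-row=2; cleared 0 line(s) (total 0); column heights now [3 4 4 3 2 1], max=4
Drop 4: Z rot3 at col 1 lands with bottom-row=4; cleared 0 line(s) (total 0); column heights now [3 6 7 3 2 1], max=7

Answer: ......
......
..#...
.##...
.#....
.##...
####..
.#.##.
.#..##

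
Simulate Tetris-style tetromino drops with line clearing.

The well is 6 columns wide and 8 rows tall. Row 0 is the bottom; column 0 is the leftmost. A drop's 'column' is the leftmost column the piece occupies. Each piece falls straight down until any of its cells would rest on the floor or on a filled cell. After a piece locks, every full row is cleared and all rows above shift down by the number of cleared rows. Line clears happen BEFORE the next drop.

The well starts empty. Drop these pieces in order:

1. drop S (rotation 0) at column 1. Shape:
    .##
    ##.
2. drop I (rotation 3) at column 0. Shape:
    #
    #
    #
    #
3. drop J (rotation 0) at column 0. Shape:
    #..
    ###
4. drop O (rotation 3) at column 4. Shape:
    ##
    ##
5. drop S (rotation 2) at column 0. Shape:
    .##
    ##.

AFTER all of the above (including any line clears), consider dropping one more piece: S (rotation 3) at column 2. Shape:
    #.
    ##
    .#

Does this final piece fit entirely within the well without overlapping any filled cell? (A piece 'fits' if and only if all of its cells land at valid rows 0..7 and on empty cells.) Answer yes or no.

Drop 1: S rot0 at col 1 lands with bottom-row=0; cleared 0 line(s) (total 0); column heights now [0 1 2 2 0 0], max=2
Drop 2: I rot3 at col 0 lands with bottom-row=0; cleared 0 line(s) (total 0); column heights now [4 1 2 2 0 0], max=4
Drop 3: J rot0 at col 0 lands with bottom-row=4; cleared 0 line(s) (total 0); column heights now [6 5 5 2 0 0], max=6
Drop 4: O rot3 at col 4 lands with bottom-row=0; cleared 0 line(s) (total 0); column heights now [6 5 5 2 2 2], max=6
Drop 5: S rot2 at col 0 lands with bottom-row=6; cleared 0 line(s) (total 0); column heights now [7 8 8 2 2 2], max=8
Test piece S rot3 at col 2 (width 2): heights before test = [7 8 8 2 2 2]; fits = False

Answer: no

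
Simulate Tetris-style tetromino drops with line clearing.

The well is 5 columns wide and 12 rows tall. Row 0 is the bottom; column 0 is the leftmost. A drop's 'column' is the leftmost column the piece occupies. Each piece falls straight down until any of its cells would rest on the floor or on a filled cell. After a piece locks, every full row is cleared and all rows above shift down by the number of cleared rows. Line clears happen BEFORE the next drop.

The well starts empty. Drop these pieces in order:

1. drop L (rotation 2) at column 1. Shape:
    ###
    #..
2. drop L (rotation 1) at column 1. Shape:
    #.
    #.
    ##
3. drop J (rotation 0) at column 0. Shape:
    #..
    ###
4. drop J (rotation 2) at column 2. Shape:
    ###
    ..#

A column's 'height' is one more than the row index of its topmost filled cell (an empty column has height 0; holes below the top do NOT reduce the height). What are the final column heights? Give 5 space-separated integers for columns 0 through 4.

Drop 1: L rot2 at col 1 lands with bottom-row=0; cleared 0 line(s) (total 0); column heights now [0 2 2 2 0], max=2
Drop 2: L rot1 at col 1 lands with bottom-row=2; cleared 0 line(s) (total 0); column heights now [0 5 3 2 0], max=5
Drop 3: J rot0 at col 0 lands with bottom-row=5; cleared 0 line(s) (total 0); column heights now [7 6 6 2 0], max=7
Drop 4: J rot2 at col 2 lands with bottom-row=5; cleared 0 line(s) (total 0); column heights now [7 6 7 7 7], max=7

Answer: 7 6 7 7 7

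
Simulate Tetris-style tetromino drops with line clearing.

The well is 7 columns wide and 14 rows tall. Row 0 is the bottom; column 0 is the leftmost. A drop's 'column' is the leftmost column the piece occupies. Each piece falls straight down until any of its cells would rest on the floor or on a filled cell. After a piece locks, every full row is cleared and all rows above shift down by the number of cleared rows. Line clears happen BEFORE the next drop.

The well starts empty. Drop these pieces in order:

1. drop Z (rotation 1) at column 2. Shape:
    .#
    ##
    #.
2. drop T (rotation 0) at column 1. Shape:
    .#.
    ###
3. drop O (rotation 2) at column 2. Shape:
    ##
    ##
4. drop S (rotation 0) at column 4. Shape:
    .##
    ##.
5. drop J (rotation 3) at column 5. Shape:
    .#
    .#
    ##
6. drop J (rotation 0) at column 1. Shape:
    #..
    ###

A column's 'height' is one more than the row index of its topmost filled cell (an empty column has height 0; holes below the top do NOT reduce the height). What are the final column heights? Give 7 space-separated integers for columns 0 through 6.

Drop 1: Z rot1 at col 2 lands with bottom-row=0; cleared 0 line(s) (total 0); column heights now [0 0 2 3 0 0 0], max=3
Drop 2: T rot0 at col 1 lands with bottom-row=3; cleared 0 line(s) (total 0); column heights now [0 4 5 4 0 0 0], max=5
Drop 3: O rot2 at col 2 lands with bottom-row=5; cleared 0 line(s) (total 0); column heights now [0 4 7 7 0 0 0], max=7
Drop 4: S rot0 at col 4 lands with bottom-row=0; cleared 0 line(s) (total 0); column heights now [0 4 7 7 1 2 2], max=7
Drop 5: J rot3 at col 5 lands with bottom-row=2; cleared 0 line(s) (total 0); column heights now [0 4 7 7 1 3 5], max=7
Drop 6: J rot0 at col 1 lands with bottom-row=7; cleared 0 line(s) (total 0); column heights now [0 9 8 8 1 3 5], max=9

Answer: 0 9 8 8 1 3 5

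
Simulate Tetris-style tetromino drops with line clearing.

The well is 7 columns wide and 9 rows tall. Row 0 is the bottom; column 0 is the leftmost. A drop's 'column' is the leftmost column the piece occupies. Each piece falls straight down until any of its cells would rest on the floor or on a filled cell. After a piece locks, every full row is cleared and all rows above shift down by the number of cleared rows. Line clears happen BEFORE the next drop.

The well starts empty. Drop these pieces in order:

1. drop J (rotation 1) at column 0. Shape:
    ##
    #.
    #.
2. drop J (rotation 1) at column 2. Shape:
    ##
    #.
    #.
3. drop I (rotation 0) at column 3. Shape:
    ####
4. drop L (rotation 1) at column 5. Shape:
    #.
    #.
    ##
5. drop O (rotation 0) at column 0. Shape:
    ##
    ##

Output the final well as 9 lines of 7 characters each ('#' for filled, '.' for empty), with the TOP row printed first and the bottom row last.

Answer: .......
.......
.....#.
.....#.
##...##
##.####
####...
#.#....
#.#....

Derivation:
Drop 1: J rot1 at col 0 lands with bottom-row=0; cleared 0 line(s) (total 0); column heights now [3 3 0 0 0 0 0], max=3
Drop 2: J rot1 at col 2 lands with bottom-row=0; cleared 0 line(s) (total 0); column heights now [3 3 3 3 0 0 0], max=3
Drop 3: I rot0 at col 3 lands with bottom-row=3; cleared 0 line(s) (total 0); column heights now [3 3 3 4 4 4 4], max=4
Drop 4: L rot1 at col 5 lands with bottom-row=4; cleared 0 line(s) (total 0); column heights now [3 3 3 4 4 7 5], max=7
Drop 5: O rot0 at col 0 lands with bottom-row=3; cleared 0 line(s) (total 0); column heights now [5 5 3 4 4 7 5], max=7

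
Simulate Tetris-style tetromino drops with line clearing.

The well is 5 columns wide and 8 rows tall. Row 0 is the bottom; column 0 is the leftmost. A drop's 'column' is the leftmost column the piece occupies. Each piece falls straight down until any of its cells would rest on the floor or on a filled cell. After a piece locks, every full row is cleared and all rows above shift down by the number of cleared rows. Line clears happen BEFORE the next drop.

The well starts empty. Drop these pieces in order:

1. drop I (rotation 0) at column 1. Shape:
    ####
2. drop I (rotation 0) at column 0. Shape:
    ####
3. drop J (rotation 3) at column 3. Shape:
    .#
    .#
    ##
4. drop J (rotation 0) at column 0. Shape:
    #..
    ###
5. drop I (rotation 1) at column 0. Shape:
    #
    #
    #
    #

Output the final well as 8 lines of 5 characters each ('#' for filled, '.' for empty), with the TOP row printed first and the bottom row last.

Drop 1: I rot0 at col 1 lands with bottom-row=0; cleared 0 line(s) (total 0); column heights now [0 1 1 1 1], max=1
Drop 2: I rot0 at col 0 lands with bottom-row=1; cleared 0 line(s) (total 0); column heights now [2 2 2 2 1], max=2
Drop 3: J rot3 at col 3 lands with bottom-row=2; cleared 0 line(s) (total 0); column heights now [2 2 2 3 5], max=5
Drop 4: J rot0 at col 0 lands with bottom-row=2; cleared 1 line(s) (total 1); column heights now [3 2 2 2 4], max=4
Drop 5: I rot1 at col 0 lands with bottom-row=3; cleared 0 line(s) (total 1); column heights now [7 2 2 2 4], max=7

Answer: .....
#....
#....
#....
#...#
#...#
####.
.####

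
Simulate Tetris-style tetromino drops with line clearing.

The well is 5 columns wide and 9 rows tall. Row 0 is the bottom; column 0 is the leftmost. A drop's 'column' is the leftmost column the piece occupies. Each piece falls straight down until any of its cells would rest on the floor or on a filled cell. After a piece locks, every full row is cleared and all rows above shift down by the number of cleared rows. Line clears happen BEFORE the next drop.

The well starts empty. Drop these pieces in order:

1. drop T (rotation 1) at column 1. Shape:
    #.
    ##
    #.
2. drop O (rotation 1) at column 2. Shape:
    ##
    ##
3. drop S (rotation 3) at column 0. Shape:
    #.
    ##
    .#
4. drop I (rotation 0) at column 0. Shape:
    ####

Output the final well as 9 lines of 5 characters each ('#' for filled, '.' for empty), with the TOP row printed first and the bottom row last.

Answer: .....
.....
####.
#....
##...
.###.
.###.
.##..
.#...

Derivation:
Drop 1: T rot1 at col 1 lands with bottom-row=0; cleared 0 line(s) (total 0); column heights now [0 3 2 0 0], max=3
Drop 2: O rot1 at col 2 lands with bottom-row=2; cleared 0 line(s) (total 0); column heights now [0 3 4 4 0], max=4
Drop 3: S rot3 at col 0 lands with bottom-row=3; cleared 0 line(s) (total 0); column heights now [6 5 4 4 0], max=6
Drop 4: I rot0 at col 0 lands with bottom-row=6; cleared 0 line(s) (total 0); column heights now [7 7 7 7 0], max=7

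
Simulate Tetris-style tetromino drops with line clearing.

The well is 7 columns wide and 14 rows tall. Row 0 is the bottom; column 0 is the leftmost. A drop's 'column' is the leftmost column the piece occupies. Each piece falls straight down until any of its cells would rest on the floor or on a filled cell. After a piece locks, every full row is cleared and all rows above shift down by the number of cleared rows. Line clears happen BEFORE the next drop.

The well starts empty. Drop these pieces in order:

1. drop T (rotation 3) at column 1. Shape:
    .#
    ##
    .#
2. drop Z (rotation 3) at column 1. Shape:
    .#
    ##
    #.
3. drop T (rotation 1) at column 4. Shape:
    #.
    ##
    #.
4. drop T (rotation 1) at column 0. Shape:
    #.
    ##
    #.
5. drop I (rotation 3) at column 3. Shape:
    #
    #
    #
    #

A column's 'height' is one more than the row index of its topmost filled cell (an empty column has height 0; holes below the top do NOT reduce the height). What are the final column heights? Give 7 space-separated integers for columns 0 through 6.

Drop 1: T rot3 at col 1 lands with bottom-row=0; cleared 0 line(s) (total 0); column heights now [0 2 3 0 0 0 0], max=3
Drop 2: Z rot3 at col 1 lands with bottom-row=2; cleared 0 line(s) (total 0); column heights now [0 4 5 0 0 0 0], max=5
Drop 3: T rot1 at col 4 lands with bottom-row=0; cleared 0 line(s) (total 0); column heights now [0 4 5 0 3 2 0], max=5
Drop 4: T rot1 at col 0 lands with bottom-row=3; cleared 0 line(s) (total 0); column heights now [6 5 5 0 3 2 0], max=6
Drop 5: I rot3 at col 3 lands with bottom-row=0; cleared 0 line(s) (total 0); column heights now [6 5 5 4 3 2 0], max=6

Answer: 6 5 5 4 3 2 0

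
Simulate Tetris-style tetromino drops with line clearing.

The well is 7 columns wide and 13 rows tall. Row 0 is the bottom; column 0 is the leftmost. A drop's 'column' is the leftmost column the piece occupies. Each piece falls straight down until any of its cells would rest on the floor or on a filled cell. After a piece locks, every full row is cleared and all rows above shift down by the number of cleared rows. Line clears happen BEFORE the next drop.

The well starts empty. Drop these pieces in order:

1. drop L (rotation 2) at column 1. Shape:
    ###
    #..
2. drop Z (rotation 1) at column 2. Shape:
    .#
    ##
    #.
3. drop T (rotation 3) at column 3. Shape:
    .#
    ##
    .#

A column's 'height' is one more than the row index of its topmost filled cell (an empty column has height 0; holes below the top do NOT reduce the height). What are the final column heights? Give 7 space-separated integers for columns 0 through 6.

Answer: 0 2 4 6 7 0 0

Derivation:
Drop 1: L rot2 at col 1 lands with bottom-row=0; cleared 0 line(s) (total 0); column heights now [0 2 2 2 0 0 0], max=2
Drop 2: Z rot1 at col 2 lands with bottom-row=2; cleared 0 line(s) (total 0); column heights now [0 2 4 5 0 0 0], max=5
Drop 3: T rot3 at col 3 lands with bottom-row=4; cleared 0 line(s) (total 0); column heights now [0 2 4 6 7 0 0], max=7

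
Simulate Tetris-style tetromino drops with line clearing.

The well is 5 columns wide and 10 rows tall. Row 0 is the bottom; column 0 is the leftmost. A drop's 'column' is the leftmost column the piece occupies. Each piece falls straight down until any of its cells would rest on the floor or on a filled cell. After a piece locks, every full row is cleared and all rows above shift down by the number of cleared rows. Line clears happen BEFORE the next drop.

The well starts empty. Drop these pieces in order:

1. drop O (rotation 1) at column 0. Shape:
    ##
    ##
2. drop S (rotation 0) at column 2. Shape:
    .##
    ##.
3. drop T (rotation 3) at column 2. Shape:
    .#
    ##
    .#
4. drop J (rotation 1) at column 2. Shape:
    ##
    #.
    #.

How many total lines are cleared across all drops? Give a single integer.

Drop 1: O rot1 at col 0 lands with bottom-row=0; cleared 0 line(s) (total 0); column heights now [2 2 0 0 0], max=2
Drop 2: S rot0 at col 2 lands with bottom-row=0; cleared 0 line(s) (total 0); column heights now [2 2 1 2 2], max=2
Drop 3: T rot3 at col 2 lands with bottom-row=2; cleared 0 line(s) (total 0); column heights now [2 2 4 5 2], max=5
Drop 4: J rot1 at col 2 lands with bottom-row=4; cleared 0 line(s) (total 0); column heights now [2 2 7 7 2], max=7

Answer: 0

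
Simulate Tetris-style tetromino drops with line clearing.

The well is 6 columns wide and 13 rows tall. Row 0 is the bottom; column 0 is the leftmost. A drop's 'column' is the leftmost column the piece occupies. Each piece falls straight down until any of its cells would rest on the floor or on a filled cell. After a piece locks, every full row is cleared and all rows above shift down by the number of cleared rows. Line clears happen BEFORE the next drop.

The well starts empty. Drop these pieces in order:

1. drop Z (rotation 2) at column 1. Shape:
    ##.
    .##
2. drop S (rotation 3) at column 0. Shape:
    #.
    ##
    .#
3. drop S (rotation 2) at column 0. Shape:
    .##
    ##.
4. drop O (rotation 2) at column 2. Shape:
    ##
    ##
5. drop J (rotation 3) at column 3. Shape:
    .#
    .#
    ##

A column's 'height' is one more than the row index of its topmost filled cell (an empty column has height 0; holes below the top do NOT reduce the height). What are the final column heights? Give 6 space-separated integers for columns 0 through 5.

Answer: 6 7 9 10 12 0

Derivation:
Drop 1: Z rot2 at col 1 lands with bottom-row=0; cleared 0 line(s) (total 0); column heights now [0 2 2 1 0 0], max=2
Drop 2: S rot3 at col 0 lands with bottom-row=2; cleared 0 line(s) (total 0); column heights now [5 4 2 1 0 0], max=5
Drop 3: S rot2 at col 0 lands with bottom-row=5; cleared 0 line(s) (total 0); column heights now [6 7 7 1 0 0], max=7
Drop 4: O rot2 at col 2 lands with bottom-row=7; cleared 0 line(s) (total 0); column heights now [6 7 9 9 0 0], max=9
Drop 5: J rot3 at col 3 lands with bottom-row=9; cleared 0 line(s) (total 0); column heights now [6 7 9 10 12 0], max=12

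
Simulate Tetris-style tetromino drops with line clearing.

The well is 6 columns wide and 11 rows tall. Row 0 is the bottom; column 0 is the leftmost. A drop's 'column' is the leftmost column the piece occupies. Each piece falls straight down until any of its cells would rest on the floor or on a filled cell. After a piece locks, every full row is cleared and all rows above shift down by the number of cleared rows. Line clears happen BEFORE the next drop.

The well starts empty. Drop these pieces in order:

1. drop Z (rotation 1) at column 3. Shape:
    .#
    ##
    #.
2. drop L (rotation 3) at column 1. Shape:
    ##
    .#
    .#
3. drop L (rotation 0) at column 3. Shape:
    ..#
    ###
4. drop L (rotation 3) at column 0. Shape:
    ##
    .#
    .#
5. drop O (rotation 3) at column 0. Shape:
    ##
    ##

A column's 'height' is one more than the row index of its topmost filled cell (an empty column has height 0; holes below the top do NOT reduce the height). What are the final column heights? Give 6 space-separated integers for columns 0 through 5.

Answer: 8 8 3 4 4 5

Derivation:
Drop 1: Z rot1 at col 3 lands with bottom-row=0; cleared 0 line(s) (total 0); column heights now [0 0 0 2 3 0], max=3
Drop 2: L rot3 at col 1 lands with bottom-row=0; cleared 0 line(s) (total 0); column heights now [0 3 3 2 3 0], max=3
Drop 3: L rot0 at col 3 lands with bottom-row=3; cleared 0 line(s) (total 0); column heights now [0 3 3 4 4 5], max=5
Drop 4: L rot3 at col 0 lands with bottom-row=3; cleared 0 line(s) (total 0); column heights now [6 6 3 4 4 5], max=6
Drop 5: O rot3 at col 0 lands with bottom-row=6; cleared 0 line(s) (total 0); column heights now [8 8 3 4 4 5], max=8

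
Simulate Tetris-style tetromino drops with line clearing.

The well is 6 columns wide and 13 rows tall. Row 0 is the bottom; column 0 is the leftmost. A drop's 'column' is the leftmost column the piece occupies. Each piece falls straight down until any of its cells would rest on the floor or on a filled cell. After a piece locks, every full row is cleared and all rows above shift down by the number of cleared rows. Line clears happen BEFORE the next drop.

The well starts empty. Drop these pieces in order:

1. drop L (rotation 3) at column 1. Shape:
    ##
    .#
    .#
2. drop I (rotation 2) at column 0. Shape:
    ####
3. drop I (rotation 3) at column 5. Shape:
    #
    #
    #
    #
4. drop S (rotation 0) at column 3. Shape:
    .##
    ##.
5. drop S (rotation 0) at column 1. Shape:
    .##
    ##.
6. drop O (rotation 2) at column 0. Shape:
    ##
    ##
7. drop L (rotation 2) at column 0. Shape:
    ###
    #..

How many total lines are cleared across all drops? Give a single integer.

Drop 1: L rot3 at col 1 lands with bottom-row=0; cleared 0 line(s) (total 0); column heights now [0 3 3 0 0 0], max=3
Drop 2: I rot2 at col 0 lands with bottom-row=3; cleared 0 line(s) (total 0); column heights now [4 4 4 4 0 0], max=4
Drop 3: I rot3 at col 5 lands with bottom-row=0; cleared 0 line(s) (total 0); column heights now [4 4 4 4 0 4], max=4
Drop 4: S rot0 at col 3 lands with bottom-row=4; cleared 0 line(s) (total 0); column heights now [4 4 4 5 6 6], max=6
Drop 5: S rot0 at col 1 lands with bottom-row=4; cleared 0 line(s) (total 0); column heights now [4 5 6 6 6 6], max=6
Drop 6: O rot2 at col 0 lands with bottom-row=5; cleared 1 line(s) (total 1); column heights now [6 6 5 5 5 4], max=6
Drop 7: L rot2 at col 0 lands with bottom-row=6; cleared 0 line(s) (total 1); column heights now [8 8 8 5 5 4], max=8

Answer: 1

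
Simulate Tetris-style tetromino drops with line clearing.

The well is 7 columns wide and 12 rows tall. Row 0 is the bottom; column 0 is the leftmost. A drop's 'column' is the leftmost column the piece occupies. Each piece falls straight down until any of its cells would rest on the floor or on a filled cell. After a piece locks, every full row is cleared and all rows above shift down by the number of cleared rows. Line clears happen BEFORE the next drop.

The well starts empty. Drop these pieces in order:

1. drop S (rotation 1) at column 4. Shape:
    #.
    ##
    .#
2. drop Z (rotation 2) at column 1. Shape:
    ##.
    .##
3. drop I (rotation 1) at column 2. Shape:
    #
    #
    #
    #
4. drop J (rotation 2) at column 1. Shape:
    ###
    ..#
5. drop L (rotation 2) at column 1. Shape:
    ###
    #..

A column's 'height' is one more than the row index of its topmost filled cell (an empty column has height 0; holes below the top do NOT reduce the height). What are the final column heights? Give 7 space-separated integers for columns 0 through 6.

Drop 1: S rot1 at col 4 lands with bottom-row=0; cleared 0 line(s) (total 0); column heights now [0 0 0 0 3 2 0], max=3
Drop 2: Z rot2 at col 1 lands with bottom-row=0; cleared 0 line(s) (total 0); column heights now [0 2 2 1 3 2 0], max=3
Drop 3: I rot1 at col 2 lands with bottom-row=2; cleared 0 line(s) (total 0); column heights now [0 2 6 1 3 2 0], max=6
Drop 4: J rot2 at col 1 lands with bottom-row=5; cleared 0 line(s) (total 0); column heights now [0 7 7 7 3 2 0], max=7
Drop 5: L rot2 at col 1 lands with bottom-row=7; cleared 0 line(s) (total 0); column heights now [0 9 9 9 3 2 0], max=9

Answer: 0 9 9 9 3 2 0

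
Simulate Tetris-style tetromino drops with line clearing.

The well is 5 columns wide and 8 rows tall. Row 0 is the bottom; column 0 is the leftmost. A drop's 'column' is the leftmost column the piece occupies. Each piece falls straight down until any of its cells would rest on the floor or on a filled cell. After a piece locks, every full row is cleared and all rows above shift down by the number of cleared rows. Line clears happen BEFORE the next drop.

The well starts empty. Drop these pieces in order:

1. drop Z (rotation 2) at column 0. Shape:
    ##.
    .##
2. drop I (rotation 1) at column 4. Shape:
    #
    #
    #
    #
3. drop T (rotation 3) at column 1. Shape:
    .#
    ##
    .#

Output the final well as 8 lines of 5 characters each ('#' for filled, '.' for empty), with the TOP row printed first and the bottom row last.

Drop 1: Z rot2 at col 0 lands with bottom-row=0; cleared 0 line(s) (total 0); column heights now [2 2 1 0 0], max=2
Drop 2: I rot1 at col 4 lands with bottom-row=0; cleared 0 line(s) (total 0); column heights now [2 2 1 0 4], max=4
Drop 3: T rot3 at col 1 lands with bottom-row=1; cleared 0 line(s) (total 0); column heights now [2 3 4 0 4], max=4

Answer: .....
.....
.....
.....
..#.#
.##.#
###.#
.##.#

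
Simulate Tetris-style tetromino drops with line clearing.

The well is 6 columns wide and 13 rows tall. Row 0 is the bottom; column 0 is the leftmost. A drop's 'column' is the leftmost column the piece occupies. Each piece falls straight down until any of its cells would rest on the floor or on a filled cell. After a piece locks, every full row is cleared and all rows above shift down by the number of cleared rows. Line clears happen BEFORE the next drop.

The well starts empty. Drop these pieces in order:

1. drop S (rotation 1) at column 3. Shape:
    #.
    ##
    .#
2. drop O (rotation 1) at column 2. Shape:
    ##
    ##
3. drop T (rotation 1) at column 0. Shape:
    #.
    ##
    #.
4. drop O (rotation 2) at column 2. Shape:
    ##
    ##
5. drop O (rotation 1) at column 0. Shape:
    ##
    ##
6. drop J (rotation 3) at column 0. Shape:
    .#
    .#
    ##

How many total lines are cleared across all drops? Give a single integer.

Answer: 0

Derivation:
Drop 1: S rot1 at col 3 lands with bottom-row=0; cleared 0 line(s) (total 0); column heights now [0 0 0 3 2 0], max=3
Drop 2: O rot1 at col 2 lands with bottom-row=3; cleared 0 line(s) (total 0); column heights now [0 0 5 5 2 0], max=5
Drop 3: T rot1 at col 0 lands with bottom-row=0; cleared 0 line(s) (total 0); column heights now [3 2 5 5 2 0], max=5
Drop 4: O rot2 at col 2 lands with bottom-row=5; cleared 0 line(s) (total 0); column heights now [3 2 7 7 2 0], max=7
Drop 5: O rot1 at col 0 lands with bottom-row=3; cleared 0 line(s) (total 0); column heights now [5 5 7 7 2 0], max=7
Drop 6: J rot3 at col 0 lands with bottom-row=5; cleared 0 line(s) (total 0); column heights now [6 8 7 7 2 0], max=8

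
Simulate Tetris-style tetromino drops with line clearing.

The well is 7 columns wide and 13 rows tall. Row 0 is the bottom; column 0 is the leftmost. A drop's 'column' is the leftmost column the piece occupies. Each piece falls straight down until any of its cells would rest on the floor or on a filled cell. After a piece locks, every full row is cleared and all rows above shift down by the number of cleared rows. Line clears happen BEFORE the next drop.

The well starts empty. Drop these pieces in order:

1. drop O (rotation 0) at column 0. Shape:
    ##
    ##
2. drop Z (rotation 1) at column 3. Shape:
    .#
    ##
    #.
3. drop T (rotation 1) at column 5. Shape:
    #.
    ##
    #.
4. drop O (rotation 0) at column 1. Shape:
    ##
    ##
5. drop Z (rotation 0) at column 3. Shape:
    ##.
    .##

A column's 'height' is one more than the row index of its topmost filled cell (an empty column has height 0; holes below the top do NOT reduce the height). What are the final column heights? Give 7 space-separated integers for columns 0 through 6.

Answer: 2 4 4 5 5 4 2

Derivation:
Drop 1: O rot0 at col 0 lands with bottom-row=0; cleared 0 line(s) (total 0); column heights now [2 2 0 0 0 0 0], max=2
Drop 2: Z rot1 at col 3 lands with bottom-row=0; cleared 0 line(s) (total 0); column heights now [2 2 0 2 3 0 0], max=3
Drop 3: T rot1 at col 5 lands with bottom-row=0; cleared 0 line(s) (total 0); column heights now [2 2 0 2 3 3 2], max=3
Drop 4: O rot0 at col 1 lands with bottom-row=2; cleared 0 line(s) (total 0); column heights now [2 4 4 2 3 3 2], max=4
Drop 5: Z rot0 at col 3 lands with bottom-row=3; cleared 0 line(s) (total 0); column heights now [2 4 4 5 5 4 2], max=5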